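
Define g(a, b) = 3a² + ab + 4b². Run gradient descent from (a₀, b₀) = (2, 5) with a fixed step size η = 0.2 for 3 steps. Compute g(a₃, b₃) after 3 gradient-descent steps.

12.366336

∇g = (6a + b, a + 8b)
(a₁, b₁) = (2, 5) − 0.2·(17, 42) = (-1.4, -3.4)
(a₂, b₂) = (-1.4, -3.4) − 0.2·(-11.8, -28.6) = (0.96, 2.32)
(a₃, b₃) = (0.96, 2.32) − 0.2·(8.08, 19.52) = (-0.656, -1.584)
g(-0.656, -1.584) = 12.366336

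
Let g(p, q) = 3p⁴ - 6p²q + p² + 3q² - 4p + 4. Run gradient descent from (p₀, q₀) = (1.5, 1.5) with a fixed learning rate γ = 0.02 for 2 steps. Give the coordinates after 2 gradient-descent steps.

∇g = (12p³ - 12pq + 2p - 4, -6p² + 6q)
(p₁, q₁) = (1.5, 1.5) − 0.02·(12.5, -4.5) = (1.25, 1.59)
(p₂, q₂) = (1.25, 1.59) − 0.02·(-1.9125, 0.165) = (1.28825, 1.5867)

(1.28825, 1.5867)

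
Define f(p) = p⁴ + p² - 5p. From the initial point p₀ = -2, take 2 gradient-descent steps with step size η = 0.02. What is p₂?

f′(p) = 4p³ + 2p - 5
p₁ = -2 − 0.02·(-41) = -1.18
p₂ = -1.18 − 0.02·(-13.932128) = -0.90135744

-0.90135744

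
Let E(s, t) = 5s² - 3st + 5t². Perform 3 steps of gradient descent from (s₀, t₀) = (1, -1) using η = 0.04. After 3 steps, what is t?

-0.110592

∇E = (10s - 3t, -3s + 10t)
(s₁, t₁) = (1, -1) − 0.04·(13, -13) = (0.48, -0.48)
(s₂, t₂) = (0.48, -0.48) − 0.04·(6.24, -6.24) = (0.2304, -0.2304)
(s₃, t₃) = (0.2304, -0.2304) − 0.04·(2.9952, -2.9952) = (0.110592, -0.110592)
t = -0.110592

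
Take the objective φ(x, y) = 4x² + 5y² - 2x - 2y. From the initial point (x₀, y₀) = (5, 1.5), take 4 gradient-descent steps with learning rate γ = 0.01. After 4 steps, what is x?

∇φ = (8x - 2, 10y - 2)
Step 1: at (5, 1.5), ∇φ = (38, 13) → (5, 1.5) − 0.01·(38, 13) = (4.62, 1.37)
Step 2: at (4.62, 1.37), ∇φ = (34.96, 11.7) → (4.62, 1.37) − 0.01·(34.96, 11.7) = (4.2704, 1.253)
Step 3: at (4.2704, 1.253), ∇φ = (32.1632, 10.53) → (4.2704, 1.253) − 0.01·(32.1632, 10.53) = (3.948768, 1.1477)
Step 4: at (3.948768, 1.1477), ∇φ = (29.590144, 9.477) → (3.948768, 1.1477) − 0.01·(29.590144, 9.477) = (3.65286656, 1.05293)
x = 3.65286656

3.65286656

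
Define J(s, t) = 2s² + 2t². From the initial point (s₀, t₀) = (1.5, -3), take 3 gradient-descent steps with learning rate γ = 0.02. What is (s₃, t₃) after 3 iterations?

∇J = (4s, 4t)
Step 1: at (1.5, -3), ∇J = (6, -12) → (1.5, -3) − 0.02·(6, -12) = (1.38, -2.76)
Step 2: at (1.38, -2.76), ∇J = (5.52, -11.04) → (1.38, -2.76) − 0.02·(5.52, -11.04) = (1.2696, -2.5392)
Step 3: at (1.2696, -2.5392), ∇J = (5.0784, -10.1568) → (1.2696, -2.5392) − 0.02·(5.0784, -10.1568) = (1.168032, -2.336064)

(1.168032, -2.336064)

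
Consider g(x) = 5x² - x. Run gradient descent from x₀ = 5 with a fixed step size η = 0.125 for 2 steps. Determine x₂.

g′(x) = 10x - 1
Step 1: g′(5) = 49; x₁ = 5 − 0.125·49 = -1.125
Step 2: g′(-1.125) = -12.25; x₂ = -1.125 − 0.125·(-12.25) = 0.40625

0.40625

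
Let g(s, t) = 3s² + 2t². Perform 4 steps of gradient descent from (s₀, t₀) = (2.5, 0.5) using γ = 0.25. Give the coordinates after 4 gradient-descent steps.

∇g = (6s, 4t)
(s₁, t₁) = (2.5, 0.5) − 0.25·(15, 2) = (-1.25, 0)
(s₂, t₂) = (-1.25, 0) − 0.25·(-7.5, 0) = (0.625, 0)
(s₃, t₃) = (0.625, 0) − 0.25·(3.75, 0) = (-0.3125, 0)
(s₄, t₄) = (-0.3125, 0) − 0.25·(-1.875, 0) = (0.15625, 0)

(0.15625, 0)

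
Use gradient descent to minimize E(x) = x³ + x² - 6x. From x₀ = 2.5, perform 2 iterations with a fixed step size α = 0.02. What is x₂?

1.9031385

E′(x) = 3x² + 2x - 6
x₁ = 2.5 − 0.02·17.75 = 2.145
x₂ = 2.145 − 0.02·12.093075 = 1.9031385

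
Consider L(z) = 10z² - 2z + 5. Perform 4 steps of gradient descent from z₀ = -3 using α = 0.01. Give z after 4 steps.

L′(z) = 20z - 2
Step 1: L′(-3) = -62; z₁ = -3 − 0.01·(-62) = -2.38
Step 2: L′(-2.38) = -49.6; z₂ = -2.38 − 0.01·(-49.6) = -1.884
Step 3: L′(-1.884) = -39.68; z₃ = -1.884 − 0.01·(-39.68) = -1.4872
Step 4: L′(-1.4872) = -31.744; z₄ = -1.4872 − 0.01·(-31.744) = -1.16976

-1.16976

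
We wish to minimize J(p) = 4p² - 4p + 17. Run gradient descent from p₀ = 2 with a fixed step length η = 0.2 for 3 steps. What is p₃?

J′(p) = 8p - 4
p₁ = 2 − 0.2·12 = -0.4
p₂ = -0.4 − 0.2·(-7.2) = 1.04
p₃ = 1.04 − 0.2·4.32 = 0.176

0.176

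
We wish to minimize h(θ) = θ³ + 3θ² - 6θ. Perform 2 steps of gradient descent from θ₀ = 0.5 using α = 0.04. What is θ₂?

h′(θ) = 3θ² + 6θ - 6
θ₁ = 0.5 − 0.04·(-2.25) = 0.59
θ₂ = 0.59 − 0.04·(-1.4157) = 0.646628

0.646628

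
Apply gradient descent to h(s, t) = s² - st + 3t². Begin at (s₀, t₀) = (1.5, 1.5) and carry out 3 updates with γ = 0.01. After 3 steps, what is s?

∇h = (2s - t, -s + 6t)
Step 1: at (1.5, 1.5), ∇h = (1.5, 7.5) → (1.5, 1.5) − 0.01·(1.5, 7.5) = (1.485, 1.425)
Step 2: at (1.485, 1.425), ∇h = (1.545, 7.065) → (1.485, 1.425) − 0.01·(1.545, 7.065) = (1.46955, 1.35435)
Step 3: at (1.46955, 1.35435), ∇h = (1.58475, 6.65655) → (1.46955, 1.35435) − 0.01·(1.58475, 6.65655) = (1.4537025, 1.2877845)
s = 1.4537025

1.4537025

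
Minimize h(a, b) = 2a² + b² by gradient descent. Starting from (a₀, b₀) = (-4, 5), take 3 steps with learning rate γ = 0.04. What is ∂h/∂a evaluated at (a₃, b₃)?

-9.483264

∇h = (4a, 2b)
Step 1: at (-4, 5), ∇h = (-16, 10) → (-4, 5) − 0.04·(-16, 10) = (-3.36, 4.6)
Step 2: at (-3.36, 4.6), ∇h = (-13.44, 9.2) → (-3.36, 4.6) − 0.04·(-13.44, 9.2) = (-2.8224, 4.232)
Step 3: at (-2.8224, 4.232), ∇h = (-11.2896, 8.464) → (-2.8224, 4.232) − 0.04·(-11.2896, 8.464) = (-2.370816, 3.89344)
∂h/∂a at (-2.370816, 3.89344) = -9.483264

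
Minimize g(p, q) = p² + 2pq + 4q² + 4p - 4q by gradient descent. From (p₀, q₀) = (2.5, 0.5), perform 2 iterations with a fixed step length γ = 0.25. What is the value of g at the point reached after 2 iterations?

∇g = (2p + 2q + 4, 2p + 8q - 4)
Step 1: at (2.5, 0.5), ∇g = (10, 5) → (2.5, 0.5) − 0.25·(10, 5) = (0, -0.75)
Step 2: at (0, -0.75), ∇g = (2.5, -10) → (0, -0.75) − 0.25·(2.5, -10) = (-0.625, 1.75)
g(-0.625, 1.75) = 0.953125

0.953125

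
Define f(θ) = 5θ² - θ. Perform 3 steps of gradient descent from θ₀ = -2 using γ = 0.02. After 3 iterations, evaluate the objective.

f′(θ) = 10θ - 1
Step 1: f′(-2) = -21; θ₁ = -2 − 0.02·(-21) = -1.58
Step 2: f′(-1.58) = -16.8; θ₂ = -1.58 − 0.02·(-16.8) = -1.244
Step 3: f′(-1.244) = -13.44; θ₃ = -1.244 − 0.02·(-13.44) = -0.9752
f(-0.9752) = 5.7302752

5.7302752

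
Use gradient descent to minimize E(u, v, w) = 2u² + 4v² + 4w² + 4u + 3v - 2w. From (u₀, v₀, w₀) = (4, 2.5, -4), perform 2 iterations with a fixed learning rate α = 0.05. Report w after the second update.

-1.28

∇E = (4u + 4, 8v + 3, 8w - 2)
(u₁, v₁, w₁) = (4, 2.5, -4) − 0.05·(20, 23, -34) = (3, 1.35, -2.3)
(u₂, v₂, w₂) = (3, 1.35, -2.3) − 0.05·(16, 13.8, -20.4) = (2.2, 0.66, -1.28)
w = -1.28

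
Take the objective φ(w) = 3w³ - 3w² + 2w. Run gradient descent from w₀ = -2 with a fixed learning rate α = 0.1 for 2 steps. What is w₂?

-55.5

φ′(w) = 9w² - 6w + 2
w₁ = -2 − 0.1·50 = -7
w₂ = -7 − 0.1·485 = -55.5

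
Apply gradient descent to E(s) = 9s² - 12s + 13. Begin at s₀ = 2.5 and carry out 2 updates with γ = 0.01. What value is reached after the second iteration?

E′(s) = 18s - 12
s₁ = 2.5 − 0.01·33 = 2.17
s₂ = 2.17 − 0.01·27.06 = 1.8994

1.8994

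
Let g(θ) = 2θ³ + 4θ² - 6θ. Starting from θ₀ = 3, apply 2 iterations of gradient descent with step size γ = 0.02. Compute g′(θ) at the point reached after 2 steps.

g′(θ) = 6θ² + 8θ - 6
θ₁ = 3 − 0.02·72 = 1.56
θ₂ = 1.56 − 0.02·21.0816 = 1.138368
g′(θ) at (1.138368) = 10.882234220544

10.882234220544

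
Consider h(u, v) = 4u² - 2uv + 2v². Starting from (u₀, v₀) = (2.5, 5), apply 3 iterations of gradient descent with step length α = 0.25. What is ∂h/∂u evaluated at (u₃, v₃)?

-5.625

∇h = (8u - 2v, -2u + 4v)
(u₁, v₁) = (2.5, 5) − 0.25·(10, 15) = (0, 1.25)
(u₂, v₂) = (0, 1.25) − 0.25·(-2.5, 5) = (0.625, 0)
(u₃, v₃) = (0.625, 0) − 0.25·(5, -1.25) = (-0.625, 0.3125)
∂h/∂u at (-0.625, 0.3125) = -5.625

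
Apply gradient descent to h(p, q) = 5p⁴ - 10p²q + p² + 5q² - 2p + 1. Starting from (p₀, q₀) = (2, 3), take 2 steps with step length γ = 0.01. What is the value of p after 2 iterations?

1.7591376

∇h = (20p³ - 20pq + 2p - 2, -10p² + 10q)
(p₁, q₁) = (2, 3) − 0.01·(42, -10) = (1.58, 3.1)
(p₂, q₂) = (1.58, 3.1) − 0.01·(-17.91376, 6.036) = (1.7591376, 3.03964)
p = 1.7591376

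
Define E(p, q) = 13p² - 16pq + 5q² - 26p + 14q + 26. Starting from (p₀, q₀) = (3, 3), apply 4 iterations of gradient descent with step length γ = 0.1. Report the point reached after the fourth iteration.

∇E = (26p - 16q - 26, -16p + 10q + 14)
Step 1: at (3, 3), ∇E = (4, -4) → (3, 3) − 0.1·(4, -4) = (2.6, 3.4)
Step 2: at (2.6, 3.4), ∇E = (-12.8, 6.4) → (2.6, 3.4) − 0.1·(-12.8, 6.4) = (3.88, 2.76)
Step 3: at (3.88, 2.76), ∇E = (30.72, -20.48) → (3.88, 2.76) − 0.1·(30.72, -20.48) = (0.808, 4.808)
Step 4: at (0.808, 4.808), ∇E = (-81.92, 49.152) → (0.808, 4.808) − 0.1·(-81.92, 49.152) = (9, -0.1072)

(9, -0.1072)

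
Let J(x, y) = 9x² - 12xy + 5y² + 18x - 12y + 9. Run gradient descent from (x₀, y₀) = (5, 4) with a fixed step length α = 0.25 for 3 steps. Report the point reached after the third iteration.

∇J = (18x - 12y + 18, -12x + 10y - 12)
(x₁, y₁) = (5, 4) − 0.25·(60, -32) = (-10, 12)
(x₂, y₂) = (-10, 12) − 0.25·(-306, 228) = (66.5, -45)
(x₃, y₃) = (66.5, -45) − 0.25·(1755, -1260) = (-372.25, 270)

(-372.25, 270)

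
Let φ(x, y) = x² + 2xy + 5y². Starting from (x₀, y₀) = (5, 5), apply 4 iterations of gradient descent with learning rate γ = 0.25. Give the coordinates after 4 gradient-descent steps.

(10, 40)

∇φ = (2x + 2y, 2x + 10y)
(x₁, y₁) = (5, 5) − 0.25·(20, 60) = (0, -10)
(x₂, y₂) = (0, -10) − 0.25·(-20, -100) = (5, 15)
(x₃, y₃) = (5, 15) − 0.25·(40, 160) = (-5, -25)
(x₄, y₄) = (-5, -25) − 0.25·(-60, -260) = (10, 40)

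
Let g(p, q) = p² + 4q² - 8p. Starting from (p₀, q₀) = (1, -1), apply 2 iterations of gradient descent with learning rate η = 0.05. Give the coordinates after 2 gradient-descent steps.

(1.57, -0.36)

∇g = (2p - 8, 8q)
Step 1: at (1, -1), ∇g = (-6, -8) → (1, -1) − 0.05·(-6, -8) = (1.3, -0.6)
Step 2: at (1.3, -0.6), ∇g = (-5.4, -4.8) → (1.3, -0.6) − 0.05·(-5.4, -4.8) = (1.57, -0.36)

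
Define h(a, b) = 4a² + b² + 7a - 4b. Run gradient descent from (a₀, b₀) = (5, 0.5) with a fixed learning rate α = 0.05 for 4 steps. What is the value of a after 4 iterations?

-0.1136

∇h = (8a + 7, 2b - 4)
(a₁, b₁) = (5, 0.5) − 0.05·(47, -3) = (2.65, 0.65)
(a₂, b₂) = (2.65, 0.65) − 0.05·(28.2, -2.7) = (1.24, 0.785)
(a₃, b₃) = (1.24, 0.785) − 0.05·(16.92, -2.43) = (0.394, 0.9065)
(a₄, b₄) = (0.394, 0.9065) − 0.05·(10.152, -2.187) = (-0.1136, 1.01585)
a = -0.1136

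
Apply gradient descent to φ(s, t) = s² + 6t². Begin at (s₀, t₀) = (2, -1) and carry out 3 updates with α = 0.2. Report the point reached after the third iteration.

∇φ = (2s, 12t)
Step 1: at (2, -1), ∇φ = (4, -12) → (2, -1) − 0.2·(4, -12) = (1.2, 1.4)
Step 2: at (1.2, 1.4), ∇φ = (2.4, 16.8) → (1.2, 1.4) − 0.2·(2.4, 16.8) = (0.72, -1.96)
Step 3: at (0.72, -1.96), ∇φ = (1.44, -23.52) → (0.72, -1.96) − 0.2·(1.44, -23.52) = (0.432, 2.744)

(0.432, 2.744)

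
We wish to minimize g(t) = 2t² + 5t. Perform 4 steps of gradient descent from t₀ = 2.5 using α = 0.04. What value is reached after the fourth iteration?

g′(t) = 4t + 5
t₁ = 2.5 − 0.04·15 = 1.9
t₂ = 1.9 − 0.04·12.6 = 1.396
t₃ = 1.396 − 0.04·10.584 = 0.97264
t₄ = 0.97264 − 0.04·8.89056 = 0.6170176

0.6170176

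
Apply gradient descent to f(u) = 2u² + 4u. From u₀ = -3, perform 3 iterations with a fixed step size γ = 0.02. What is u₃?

f′(u) = 4u + 4
Step 1: f′(-3) = -8; u₁ = -3 − 0.02·(-8) = -2.84
Step 2: f′(-2.84) = -7.36; u₂ = -2.84 − 0.02·(-7.36) = -2.6928
Step 3: f′(-2.6928) = -6.7712; u₃ = -2.6928 − 0.02·(-6.7712) = -2.557376

-2.557376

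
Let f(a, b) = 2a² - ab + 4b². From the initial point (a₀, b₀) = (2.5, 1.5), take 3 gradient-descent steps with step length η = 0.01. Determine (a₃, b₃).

∇f = (4a - b, -a + 8b)
Step 1: at (2.5, 1.5), ∇f = (8.5, 9.5) → (2.5, 1.5) − 0.01·(8.5, 9.5) = (2.415, 1.405)
Step 2: at (2.415, 1.405), ∇f = (8.255, 8.825) → (2.415, 1.405) − 0.01·(8.255, 8.825) = (2.33245, 1.31675)
Step 3: at (2.33245, 1.31675), ∇f = (8.01305, 8.20155) → (2.33245, 1.31675) − 0.01·(8.01305, 8.20155) = (2.2523195, 1.2347345)

(2.2523195, 1.2347345)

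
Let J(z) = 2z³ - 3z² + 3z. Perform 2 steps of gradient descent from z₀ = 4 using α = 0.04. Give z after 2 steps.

J′(z) = 6z² - 6z + 3
Step 1: J′(4) = 75; z₁ = 4 − 0.04·75 = 1
Step 2: J′(1) = 3; z₂ = 1 − 0.04·3 = 0.88

0.88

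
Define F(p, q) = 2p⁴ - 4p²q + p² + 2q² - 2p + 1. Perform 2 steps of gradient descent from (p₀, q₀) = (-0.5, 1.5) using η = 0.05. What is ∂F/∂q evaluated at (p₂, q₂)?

2.57922816

∇F = (8p³ - 8pq + 2p - 2, -4p² + 4q)
Step 1: at (-0.5, 1.5), ∇F = (2, 5) → (-0.5, 1.5) − 0.05·(2, 5) = (-0.6, 1.25)
Step 2: at (-0.6, 1.25), ∇F = (1.072, 3.56) → (-0.6, 1.25) − 0.05·(1.072, 3.56) = (-0.6536, 1.072)
∂F/∂q at (-0.6536, 1.072) = 2.57922816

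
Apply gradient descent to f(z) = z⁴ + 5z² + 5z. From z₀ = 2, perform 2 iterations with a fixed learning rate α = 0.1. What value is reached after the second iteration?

f′(z) = 4z³ + 10z + 5
Step 1: f′(2) = 57; z₁ = 2 − 0.1·57 = -3.7
Step 2: f′(-3.7) = -234.612; z₂ = -3.7 − 0.1·(-234.612) = 19.7612

19.7612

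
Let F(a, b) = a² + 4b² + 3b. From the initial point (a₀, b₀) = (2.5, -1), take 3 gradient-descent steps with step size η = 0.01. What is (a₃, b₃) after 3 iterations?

(2.35298, -0.86168)

∇F = (2a, 8b + 3)
Step 1: at (2.5, -1), ∇F = (5, -5) → (2.5, -1) − 0.01·(5, -5) = (2.45, -0.95)
Step 2: at (2.45, -0.95), ∇F = (4.9, -4.6) → (2.45, -0.95) − 0.01·(4.9, -4.6) = (2.401, -0.904)
Step 3: at (2.401, -0.904), ∇F = (4.802, -4.232) → (2.401, -0.904) − 0.01·(4.802, -4.232) = (2.35298, -0.86168)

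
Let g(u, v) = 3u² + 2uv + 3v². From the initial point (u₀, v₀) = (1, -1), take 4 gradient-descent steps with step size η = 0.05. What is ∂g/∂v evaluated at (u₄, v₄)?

-1.6384

∇g = (6u + 2v, 2u + 6v)
Step 1: at (1, -1), ∇g = (4, -4) → (1, -1) − 0.05·(4, -4) = (0.8, -0.8)
Step 2: at (0.8, -0.8), ∇g = (3.2, -3.2) → (0.8, -0.8) − 0.05·(3.2, -3.2) = (0.64, -0.64)
Step 3: at (0.64, -0.64), ∇g = (2.56, -2.56) → (0.64, -0.64) − 0.05·(2.56, -2.56) = (0.512, -0.512)
Step 4: at (0.512, -0.512), ∇g = (2.048, -2.048) → (0.512, -0.512) − 0.05·(2.048, -2.048) = (0.4096, -0.4096)
∂g/∂v at (0.4096, -0.4096) = -1.6384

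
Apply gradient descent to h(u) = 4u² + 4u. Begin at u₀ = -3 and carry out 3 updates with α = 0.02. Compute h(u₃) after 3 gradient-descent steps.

7.7824507904

h′(u) = 8u + 4
Step 1: h′(-3) = -20; u₁ = -3 − 0.02·(-20) = -2.6
Step 2: h′(-2.6) = -16.8; u₂ = -2.6 − 0.02·(-16.8) = -2.264
Step 3: h′(-2.264) = -14.112; u₃ = -2.264 − 0.02·(-14.112) = -1.98176
h(-1.98176) = 7.7824507904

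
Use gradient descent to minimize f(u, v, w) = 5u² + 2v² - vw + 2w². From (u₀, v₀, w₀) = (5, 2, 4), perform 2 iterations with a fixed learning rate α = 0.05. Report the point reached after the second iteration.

∇f = (10u, 4v - w, -v + 4w)
(u₁, v₁, w₁) = (5, 2, 4) − 0.05·(50, 4, 14) = (2.5, 1.8, 3.3)
(u₂, v₂, w₂) = (2.5, 1.8, 3.3) − 0.05·(25, 3.9, 11.4) = (1.25, 1.605, 2.73)

(1.25, 1.605, 2.73)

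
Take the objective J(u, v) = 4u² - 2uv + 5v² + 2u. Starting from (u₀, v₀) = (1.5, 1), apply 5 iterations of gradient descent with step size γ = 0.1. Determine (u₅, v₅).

∇J = (8u - 2v + 2, -2u + 10v)
Step 1: at (1.5, 1), ∇J = (12, 7) → (1.5, 1) − 0.1·(12, 7) = (0.3, 0.3)
Step 2: at (0.3, 0.3), ∇J = (3.8, 2.4) → (0.3, 0.3) − 0.1·(3.8, 2.4) = (-0.08, 0.06)
Step 3: at (-0.08, 0.06), ∇J = (1.24, 0.76) → (-0.08, 0.06) − 0.1·(1.24, 0.76) = (-0.204, -0.016)
Step 4: at (-0.204, -0.016), ∇J = (0.4, 0.248) → (-0.204, -0.016) − 0.1·(0.4, 0.248) = (-0.244, -0.0408)
Step 5: at (-0.244, -0.0408), ∇J = (0.1296, 0.08) → (-0.244, -0.0408) − 0.1·(0.1296, 0.08) = (-0.25696, -0.0488)

(-0.25696, -0.0488)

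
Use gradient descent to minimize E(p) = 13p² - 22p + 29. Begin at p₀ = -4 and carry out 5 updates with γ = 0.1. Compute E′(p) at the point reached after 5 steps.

E′(p) = 26p - 22
p₁ = -4 − 0.1·(-126) = 8.6
p₂ = 8.6 − 0.1·201.6 = -11.56
p₃ = -11.56 − 0.1·(-322.56) = 20.696
p₄ = 20.696 − 0.1·516.096 = -30.9136
p₅ = -30.9136 − 0.1·(-825.7536) = 51.66176
E′(p) at (51.66176) = 1321.20576

1321.20576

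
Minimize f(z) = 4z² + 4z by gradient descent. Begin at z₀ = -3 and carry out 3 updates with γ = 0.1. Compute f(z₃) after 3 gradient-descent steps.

f′(z) = 8z + 4
z₁ = -3 − 0.1·(-20) = -1
z₂ = -1 − 0.1·(-4) = -0.6
z₃ = -0.6 − 0.1·(-0.8) = -0.52
f(-0.52) = -0.9984

-0.9984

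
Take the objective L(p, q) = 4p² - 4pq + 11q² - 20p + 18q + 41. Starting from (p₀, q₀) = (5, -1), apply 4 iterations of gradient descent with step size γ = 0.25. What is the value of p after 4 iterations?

∇L = (8p - 4q - 20, -4p + 22q + 18)
Step 1: at (5, -1), ∇L = (24, -24) → (5, -1) − 0.25·(24, -24) = (-1, 5)
Step 2: at (-1, 5), ∇L = (-48, 132) → (-1, 5) − 0.25·(-48, 132) = (11, -28)
Step 3: at (11, -28), ∇L = (180, -642) → (11, -28) − 0.25·(180, -642) = (-34, 132.5)
Step 4: at (-34, 132.5), ∇L = (-822, 3069) → (-34, 132.5) − 0.25·(-822, 3069) = (171.5, -634.75)
p = 171.5

171.5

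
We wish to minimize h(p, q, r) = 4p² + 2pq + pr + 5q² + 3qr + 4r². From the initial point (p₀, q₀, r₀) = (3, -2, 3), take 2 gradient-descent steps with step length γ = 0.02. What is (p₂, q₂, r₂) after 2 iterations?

(2.158, -1.7764, 2.2304)

∇h = (8p + 2q + r, 2p + 10q + 3r, p + 3q + 8r)
(p₁, q₁, r₁) = (3, -2, 3) − 0.02·(23, -5, 21) = (2.54, -1.9, 2.58)
(p₂, q₂, r₂) = (2.54, -1.9, 2.58) − 0.02·(19.1, -6.18, 17.48) = (2.158, -1.7764, 2.2304)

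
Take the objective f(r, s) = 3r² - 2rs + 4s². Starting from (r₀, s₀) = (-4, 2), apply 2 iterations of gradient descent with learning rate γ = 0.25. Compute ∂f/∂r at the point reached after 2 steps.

∇f = (6r - 2s, -2r + 8s)
Step 1: at (-4, 2), ∇f = (-28, 24) → (-4, 2) − 0.25·(-28, 24) = (3, -4)
Step 2: at (3, -4), ∇f = (26, -38) → (3, -4) − 0.25·(26, -38) = (-3.5, 5.5)
∂f/∂r at (-3.5, 5.5) = -32

-32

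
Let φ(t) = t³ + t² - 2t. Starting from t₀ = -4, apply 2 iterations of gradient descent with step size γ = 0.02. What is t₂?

-5.889056

φ′(t) = 3t² + 2t - 2
t₁ = -4 − 0.02·38 = -4.76
t₂ = -4.76 − 0.02·56.4528 = -5.889056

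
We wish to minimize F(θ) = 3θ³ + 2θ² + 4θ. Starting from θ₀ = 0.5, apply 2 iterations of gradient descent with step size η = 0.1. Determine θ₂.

F′(θ) = 9θ² + 4θ + 4
Step 1: F′(0.5) = 8.25; θ₁ = 0.5 − 0.1·8.25 = -0.325
Step 2: F′(-0.325) = 3.650625; θ₂ = -0.325 − 0.1·3.650625 = -0.6900625

-0.6900625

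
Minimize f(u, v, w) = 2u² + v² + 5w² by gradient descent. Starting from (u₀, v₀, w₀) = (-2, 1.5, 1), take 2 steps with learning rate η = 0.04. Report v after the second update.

∇f = (4u, 2v, 10w)
Step 1: at (-2, 1.5, 1), ∇f = (-8, 3, 10) → (-2, 1.5, 1) − 0.04·(-8, 3, 10) = (-1.68, 1.38, 0.6)
Step 2: at (-1.68, 1.38, 0.6), ∇f = (-6.72, 2.76, 6) → (-1.68, 1.38, 0.6) − 0.04·(-6.72, 2.76, 6) = (-1.4112, 1.2696, 0.36)
v = 1.2696

1.2696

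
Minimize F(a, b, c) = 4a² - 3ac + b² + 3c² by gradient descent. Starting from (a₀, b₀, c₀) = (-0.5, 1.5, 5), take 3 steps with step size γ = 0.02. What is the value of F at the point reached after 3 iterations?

33.003429519504

∇F = (8a - 3c, 2b, -3a + 6c)
Step 1: at (-0.5, 1.5, 5), ∇F = (-19, 3, 31.5) → (-0.5, 1.5, 5) − 0.02·(-19, 3, 31.5) = (-0.12, 1.44, 4.37)
Step 2: at (-0.12, 1.44, 4.37), ∇F = (-14.07, 2.88, 26.58) → (-0.12, 1.44, 4.37) − 0.02·(-14.07, 2.88, 26.58) = (0.1614, 1.3824, 3.8384)
Step 3: at (0.1614, 1.3824, 3.8384), ∇F = (-10.224, 2.7648, 22.5462) → (0.1614, 1.3824, 3.8384) − 0.02·(-10.224, 2.7648, 22.5462) = (0.36588, 1.327104, 3.387476)
F(0.36588, 1.327104, 3.387476) = 33.003429519504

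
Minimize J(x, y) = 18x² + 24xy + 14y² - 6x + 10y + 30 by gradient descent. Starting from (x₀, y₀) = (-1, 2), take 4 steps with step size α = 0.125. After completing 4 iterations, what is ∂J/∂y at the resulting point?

∇J = (36x + 24y - 6, 24x + 28y + 10)
Step 1: at (-1, 2), ∇J = (6, 42) → (-1, 2) − 0.125·(6, 42) = (-1.75, -3.25)
Step 2: at (-1.75, -3.25), ∇J = (-147, -123) → (-1.75, -3.25) − 0.125·(-147, -123) = (16.625, 12.125)
Step 3: at (16.625, 12.125), ∇J = (883.5, 748.5) → (16.625, 12.125) − 0.125·(883.5, 748.5) = (-93.8125, -81.4375)
Step 4: at (-93.8125, -81.4375), ∇J = (-5337.75, -4521.75) → (-93.8125, -81.4375) − 0.125·(-5337.75, -4521.75) = (573.40625, 483.78125)
∂J/∂y at (573.40625, 483.78125) = 27317.625

27317.625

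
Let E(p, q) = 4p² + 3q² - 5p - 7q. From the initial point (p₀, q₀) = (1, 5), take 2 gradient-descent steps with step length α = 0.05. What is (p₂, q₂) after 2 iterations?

∇E = (8p - 5, 6q - 7)
(p₁, q₁) = (1, 5) − 0.05·(3, 23) = (0.85, 3.85)
(p₂, q₂) = (0.85, 3.85) − 0.05·(1.8, 16.1) = (0.76, 3.045)

(0.76, 3.045)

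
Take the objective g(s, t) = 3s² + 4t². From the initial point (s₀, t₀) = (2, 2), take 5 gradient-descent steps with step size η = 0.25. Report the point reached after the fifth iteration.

(-0.0625, -2)

∇g = (6s, 8t)
Step 1: at (2, 2), ∇g = (12, 16) → (2, 2) − 0.25·(12, 16) = (-1, -2)
Step 2: at (-1, -2), ∇g = (-6, -16) → (-1, -2) − 0.25·(-6, -16) = (0.5, 2)
Step 3: at (0.5, 2), ∇g = (3, 16) → (0.5, 2) − 0.25·(3, 16) = (-0.25, -2)
Step 4: at (-0.25, -2), ∇g = (-1.5, -16) → (-0.25, -2) − 0.25·(-1.5, -16) = (0.125, 2)
Step 5: at (0.125, 2), ∇g = (0.75, 16) → (0.125, 2) − 0.25·(0.75, 16) = (-0.0625, -2)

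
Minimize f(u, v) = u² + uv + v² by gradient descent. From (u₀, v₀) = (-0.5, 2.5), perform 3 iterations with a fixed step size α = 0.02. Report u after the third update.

-0.581204

∇f = (2u + v, u + 2v)
(u₁, v₁) = (-0.5, 2.5) − 0.02·(1.5, 4.5) = (-0.53, 2.41)
(u₂, v₂) = (-0.53, 2.41) − 0.02·(1.35, 4.29) = (-0.557, 2.3242)
(u₃, v₃) = (-0.557, 2.3242) − 0.02·(1.2102, 4.0914) = (-0.581204, 2.242372)
u = -0.581204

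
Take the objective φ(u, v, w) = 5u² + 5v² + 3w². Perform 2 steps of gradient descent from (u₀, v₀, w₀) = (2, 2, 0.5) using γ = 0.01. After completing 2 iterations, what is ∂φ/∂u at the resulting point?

∇φ = (10u, 10v, 6w)
(u₁, v₁, w₁) = (2, 2, 0.5) − 0.01·(20, 20, 3) = (1.8, 1.8, 0.47)
(u₂, v₂, w₂) = (1.8, 1.8, 0.47) − 0.01·(18, 18, 2.82) = (1.62, 1.62, 0.4418)
∂φ/∂u at (1.62, 1.62, 0.4418) = 16.2

16.2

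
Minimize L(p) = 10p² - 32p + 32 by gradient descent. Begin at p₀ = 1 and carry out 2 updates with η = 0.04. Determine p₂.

1.576

L′(p) = 20p - 32
Step 1: L′(1) = -12; p₁ = 1 − 0.04·(-12) = 1.48
Step 2: L′(1.48) = -2.4; p₂ = 1.48 − 0.04·(-2.4) = 1.576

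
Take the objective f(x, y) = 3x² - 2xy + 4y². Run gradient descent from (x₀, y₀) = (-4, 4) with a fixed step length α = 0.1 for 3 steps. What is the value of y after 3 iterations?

∇f = (6x - 2y, -2x + 8y)
Step 1: at (-4, 4), ∇f = (-32, 40) → (-4, 4) − 0.1·(-32, 40) = (-0.8, 0)
Step 2: at (-0.8, 0), ∇f = (-4.8, 1.6) → (-0.8, 0) − 0.1·(-4.8, 1.6) = (-0.32, -0.16)
Step 3: at (-0.32, -0.16), ∇f = (-1.6, -0.64) → (-0.32, -0.16) − 0.1·(-1.6, -0.64) = (-0.16, -0.096)
y = -0.096

-0.096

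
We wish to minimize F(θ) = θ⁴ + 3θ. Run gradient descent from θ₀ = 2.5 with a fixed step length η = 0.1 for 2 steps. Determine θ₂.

22.22205

F′(θ) = 4θ³ + 3
θ₁ = 2.5 − 0.1·65.5 = -4.05
θ₂ = -4.05 − 0.1·(-262.7205) = 22.22205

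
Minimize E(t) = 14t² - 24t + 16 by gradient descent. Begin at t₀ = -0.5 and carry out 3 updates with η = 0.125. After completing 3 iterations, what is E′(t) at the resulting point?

E′(t) = 28t - 24
t₁ = -0.5 − 0.125·(-38) = 4.25
t₂ = 4.25 − 0.125·95 = -7.625
t₃ = -7.625 − 0.125·(-237.5) = 22.0625
E′(t) at (22.0625) = 593.75

593.75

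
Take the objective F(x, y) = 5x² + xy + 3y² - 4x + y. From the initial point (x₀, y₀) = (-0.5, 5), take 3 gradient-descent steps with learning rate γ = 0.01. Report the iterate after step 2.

(-0.42095, 4.4079)

∇F = (10x + y - 4, x + 6y + 1)
Step 1: at (-0.5, 5), ∇F = (-4, 30.5) → (-0.5, 5) − 0.01·(-4, 30.5) = (-0.46, 4.695)
Step 2: at (-0.46, 4.695), ∇F = (-3.905, 28.71) → (-0.46, 4.695) − 0.01·(-3.905, 28.71) = (-0.42095, 4.4079)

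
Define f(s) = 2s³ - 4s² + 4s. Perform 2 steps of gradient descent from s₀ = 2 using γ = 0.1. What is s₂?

f′(s) = 6s² - 8s + 4
s₁ = 2 − 0.1·12 = 0.8
s₂ = 0.8 − 0.1·1.44 = 0.656

0.656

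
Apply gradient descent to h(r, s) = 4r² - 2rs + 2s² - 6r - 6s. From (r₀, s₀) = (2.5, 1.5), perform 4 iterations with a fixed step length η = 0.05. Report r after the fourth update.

∇h = (8r - 2s - 6, -2r + 4s - 6)
Step 1: at (2.5, 1.5), ∇h = (11, -5) → (2.5, 1.5) − 0.05·(11, -5) = (1.95, 1.75)
Step 2: at (1.95, 1.75), ∇h = (6.1, -2.9) → (1.95, 1.75) − 0.05·(6.1, -2.9) = (1.645, 1.895)
Step 3: at (1.645, 1.895), ∇h = (3.37, -1.71) → (1.645, 1.895) − 0.05·(3.37, -1.71) = (1.4765, 1.9805)
Step 4: at (1.4765, 1.9805), ∇h = (1.851, -1.031) → (1.4765, 1.9805) − 0.05·(1.851, -1.031) = (1.38395, 2.03205)
r = 1.38395

1.38395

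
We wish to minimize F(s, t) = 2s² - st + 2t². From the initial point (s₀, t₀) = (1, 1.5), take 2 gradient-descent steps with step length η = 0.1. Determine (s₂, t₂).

(0.55, 0.675)

∇F = (4s - t, -s + 4t)
(s₁, t₁) = (1, 1.5) − 0.1·(2.5, 5) = (0.75, 1)
(s₂, t₂) = (0.75, 1) − 0.1·(2, 3.25) = (0.55, 0.675)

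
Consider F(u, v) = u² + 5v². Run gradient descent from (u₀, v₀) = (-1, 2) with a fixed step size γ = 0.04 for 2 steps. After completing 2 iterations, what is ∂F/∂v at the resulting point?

7.2

∇F = (2u, 10v)
(u₁, v₁) = (-1, 2) − 0.04·(-2, 20) = (-0.92, 1.2)
(u₂, v₂) = (-0.92, 1.2) − 0.04·(-1.84, 12) = (-0.8464, 0.72)
∂F/∂v at (-0.8464, 0.72) = 7.2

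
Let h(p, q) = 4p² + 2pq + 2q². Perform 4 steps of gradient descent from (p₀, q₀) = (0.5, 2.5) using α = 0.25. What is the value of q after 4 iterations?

1.15625

∇h = (8p + 2q, 2p + 4q)
(p₁, q₁) = (0.5, 2.5) − 0.25·(9, 11) = (-1.75, -0.25)
(p₂, q₂) = (-1.75, -0.25) − 0.25·(-14.5, -4.5) = (1.875, 0.875)
(p₃, q₃) = (1.875, 0.875) − 0.25·(16.75, 7.25) = (-2.3125, -0.9375)
(p₄, q₄) = (-2.3125, -0.9375) − 0.25·(-20.375, -8.375) = (2.78125, 1.15625)
q = 1.15625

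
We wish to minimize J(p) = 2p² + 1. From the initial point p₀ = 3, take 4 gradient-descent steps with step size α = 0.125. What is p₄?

0.1875

J′(p) = 4p
Step 1: J′(3) = 12; p₁ = 3 − 0.125·12 = 1.5
Step 2: J′(1.5) = 6; p₂ = 1.5 − 0.125·6 = 0.75
Step 3: J′(0.75) = 3; p₃ = 0.75 − 0.125·3 = 0.375
Step 4: J′(0.375) = 1.5; p₄ = 0.375 − 0.125·1.5 = 0.1875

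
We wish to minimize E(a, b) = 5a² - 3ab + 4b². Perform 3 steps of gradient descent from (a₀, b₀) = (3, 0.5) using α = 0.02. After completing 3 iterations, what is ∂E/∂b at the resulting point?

∇E = (10a - 3b, -3a + 8b)
Step 1: at (3, 0.5), ∇E = (28.5, -5) → (3, 0.5) − 0.02·(28.5, -5) = (2.43, 0.6)
Step 2: at (2.43, 0.6), ∇E = (22.5, -2.49) → (2.43, 0.6) − 0.02·(22.5, -2.49) = (1.98, 0.6498)
Step 3: at (1.98, 0.6498), ∇E = (17.8506, -0.7416) → (1.98, 0.6498) − 0.02·(17.8506, -0.7416) = (1.622988, 0.664632)
∂E/∂b at (1.622988, 0.664632) = 0.448092

0.448092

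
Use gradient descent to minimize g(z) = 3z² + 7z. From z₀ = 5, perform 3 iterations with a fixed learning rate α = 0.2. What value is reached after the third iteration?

-1.216

g′(z) = 6z + 7
z₁ = 5 − 0.2·37 = -2.4
z₂ = -2.4 − 0.2·(-7.4) = -0.92
z₃ = -0.92 − 0.2·1.48 = -1.216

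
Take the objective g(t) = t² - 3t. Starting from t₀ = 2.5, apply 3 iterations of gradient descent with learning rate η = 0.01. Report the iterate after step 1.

g′(t) = 2t - 3
t₁ = 2.5 − 0.01·2 = 2.48

2.48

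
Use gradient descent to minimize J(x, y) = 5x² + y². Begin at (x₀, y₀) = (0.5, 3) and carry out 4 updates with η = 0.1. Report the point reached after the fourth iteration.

∇J = (10x, 2y)
(x₁, y₁) = (0.5, 3) − 0.1·(5, 6) = (0, 2.4)
(x₂, y₂) = (0, 2.4) − 0.1·(0, 4.8) = (0, 1.92)
(x₃, y₃) = (0, 1.92) − 0.1·(0, 3.84) = (0, 1.536)
(x₄, y₄) = (0, 1.536) − 0.1·(0, 3.072) = (0, 1.2288)

(0, 1.2288)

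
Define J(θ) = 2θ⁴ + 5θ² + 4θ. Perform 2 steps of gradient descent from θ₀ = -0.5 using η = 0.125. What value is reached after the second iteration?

-0.421875

J′(θ) = 8θ³ + 10θ + 4
θ₁ = -0.5 − 0.125·(-2) = -0.25
θ₂ = -0.25 − 0.125·1.375 = -0.421875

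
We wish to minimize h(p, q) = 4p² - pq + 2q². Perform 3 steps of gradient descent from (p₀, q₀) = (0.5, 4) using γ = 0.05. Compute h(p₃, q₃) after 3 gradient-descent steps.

8.6844463203125

∇h = (8p - q, -p + 4q)
(p₁, q₁) = (0.5, 4) − 0.05·(0, 15.5) = (0.5, 3.225)
(p₂, q₂) = (0.5, 3.225) − 0.05·(0.775, 12.4) = (0.46125, 2.605)
(p₃, q₃) = (0.46125, 2.605) − 0.05·(1.085, 9.95875) = (0.407, 2.1070625)
h(0.407, 2.1070625) = 8.6844463203125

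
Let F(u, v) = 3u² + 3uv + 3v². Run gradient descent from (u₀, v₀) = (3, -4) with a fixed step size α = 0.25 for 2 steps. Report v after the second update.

∇F = (6u + 3v, 3u + 6v)
Step 1: at (3, -4), ∇F = (6, -15) → (3, -4) − 0.25·(6, -15) = (1.5, -0.25)
Step 2: at (1.5, -0.25), ∇F = (8.25, 3) → (1.5, -0.25) − 0.25·(8.25, 3) = (-0.5625, -1)
v = -1

-1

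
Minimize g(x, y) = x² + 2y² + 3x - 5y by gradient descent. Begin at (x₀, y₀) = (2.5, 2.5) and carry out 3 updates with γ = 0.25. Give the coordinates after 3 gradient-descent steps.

(-1, 1.25)

∇g = (2x + 3, 4y - 5)
Step 1: at (2.5, 2.5), ∇g = (8, 5) → (2.5, 2.5) − 0.25·(8, 5) = (0.5, 1.25)
Step 2: at (0.5, 1.25), ∇g = (4, 0) → (0.5, 1.25) − 0.25·(4, 0) = (-0.5, 1.25)
Step 3: at (-0.5, 1.25), ∇g = (2, 0) → (-0.5, 1.25) − 0.25·(2, 0) = (-1, 1.25)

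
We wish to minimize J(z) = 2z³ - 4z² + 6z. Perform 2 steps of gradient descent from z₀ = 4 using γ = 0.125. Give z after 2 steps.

-27.171875

J′(z) = 6z² - 8z + 6
z₁ = 4 − 0.125·70 = -4.75
z₂ = -4.75 − 0.125·179.375 = -27.171875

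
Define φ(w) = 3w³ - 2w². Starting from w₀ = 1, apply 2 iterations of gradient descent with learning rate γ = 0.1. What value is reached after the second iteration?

0.475

φ′(w) = 9w² - 4w
Step 1: φ′(1) = 5; w₁ = 1 − 0.1·5 = 0.5
Step 2: φ′(0.5) = 0.25; w₂ = 0.5 − 0.1·0.25 = 0.475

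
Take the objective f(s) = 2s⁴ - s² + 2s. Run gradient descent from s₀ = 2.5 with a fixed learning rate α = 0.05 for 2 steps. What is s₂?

14.6024

f′(s) = 8s³ - 2s + 2
s₁ = 2.5 − 0.05·122 = -3.6
s₂ = -3.6 − 0.05·(-364.048) = 14.6024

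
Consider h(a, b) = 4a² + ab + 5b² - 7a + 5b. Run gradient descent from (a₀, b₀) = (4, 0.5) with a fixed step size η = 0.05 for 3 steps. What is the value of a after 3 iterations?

∇h = (8a + b - 7, a + 10b + 5)
(a₁, b₁) = (4, 0.5) − 0.05·(25.5, 14) = (2.725, -0.2)
(a₂, b₂) = (2.725, -0.2) − 0.05·(14.6, 5.725) = (1.995, -0.48625)
(a₃, b₃) = (1.995, -0.48625) − 0.05·(8.47375, 2.1325) = (1.5713125, -0.592875)
a = 1.5713125

1.5713125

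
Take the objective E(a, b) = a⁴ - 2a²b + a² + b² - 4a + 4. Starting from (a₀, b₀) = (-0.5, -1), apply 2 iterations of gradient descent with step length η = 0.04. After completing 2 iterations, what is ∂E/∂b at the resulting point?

∇E = (4a³ - 4ab + 2a - 4, -2a² + 2b)
(a₁, b₁) = (-0.5, -1) − 0.04·(-7.5, -2.5) = (-0.2, -0.9)
(a₂, b₂) = (-0.2, -0.9) − 0.04·(-5.152, -1.88) = (0.00608, -0.8248)
∂E/∂b at (0.00608, -0.8248) = -1.6496739328

-1.6496739328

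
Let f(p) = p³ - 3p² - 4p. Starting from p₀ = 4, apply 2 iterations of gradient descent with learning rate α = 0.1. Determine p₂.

f′(p) = 3p² - 6p - 4
Step 1: f′(4) = 20; p₁ = 4 − 0.1·20 = 2
Step 2: f′(2) = -4; p₂ = 2 − 0.1·(-4) = 2.4

2.4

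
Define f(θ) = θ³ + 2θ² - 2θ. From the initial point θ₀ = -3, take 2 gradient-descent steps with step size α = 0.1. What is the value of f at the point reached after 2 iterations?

-356.582848983

f′(θ) = 3θ² + 4θ - 2
Step 1: f′(-3) = 13; θ₁ = -3 − 0.1·13 = -4.3
Step 2: f′(-4.3) = 36.27; θ₂ = -4.3 − 0.1·36.27 = -7.927
f(-7.927) = -356.582848983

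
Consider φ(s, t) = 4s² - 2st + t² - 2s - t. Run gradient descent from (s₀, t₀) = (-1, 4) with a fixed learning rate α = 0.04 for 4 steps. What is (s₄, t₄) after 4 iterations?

∇φ = (8s - 2t - 2, -2s + 2t - 1)
(s₁, t₁) = (-1, 4) − 0.04·(-18, 9) = (-0.28, 3.64)
(s₂, t₂) = (-0.28, 3.64) − 0.04·(-11.52, 6.84) = (0.1808, 3.3664)
(s₃, t₃) = (0.1808, 3.3664) − 0.04·(-7.2864, 5.3712) = (0.472256, 3.151552)
(s₄, t₄) = (0.472256, 3.151552) − 0.04·(-4.525056, 4.358592) = (0.65325824, 2.97720832)

(0.65325824, 2.97720832)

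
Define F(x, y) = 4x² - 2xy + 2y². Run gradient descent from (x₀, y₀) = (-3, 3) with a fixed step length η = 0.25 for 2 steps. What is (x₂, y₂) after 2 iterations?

(-5.25, 2.25)

∇F = (8x - 2y, -2x + 4y)
Step 1: at (-3, 3), ∇F = (-30, 18) → (-3, 3) − 0.25·(-30, 18) = (4.5, -1.5)
Step 2: at (4.5, -1.5), ∇F = (39, -15) → (4.5, -1.5) − 0.25·(39, -15) = (-5.25, 2.25)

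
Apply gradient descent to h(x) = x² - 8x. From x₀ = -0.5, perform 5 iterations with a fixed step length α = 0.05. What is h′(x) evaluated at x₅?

h′(x) = 2x - 8
Step 1: h′(-0.5) = -9; x₁ = -0.5 − 0.05·(-9) = -0.05
Step 2: h′(-0.05) = -8.1; x₂ = -0.05 − 0.05·(-8.1) = 0.355
Step 3: h′(0.355) = -7.29; x₃ = 0.355 − 0.05·(-7.29) = 0.7195
Step 4: h′(0.7195) = -6.561; x₄ = 0.7195 − 0.05·(-6.561) = 1.04755
Step 5: h′(1.04755) = -5.9049; x₅ = 1.04755 − 0.05·(-5.9049) = 1.342795
h′(x) at (1.342795) = -5.31441

-5.31441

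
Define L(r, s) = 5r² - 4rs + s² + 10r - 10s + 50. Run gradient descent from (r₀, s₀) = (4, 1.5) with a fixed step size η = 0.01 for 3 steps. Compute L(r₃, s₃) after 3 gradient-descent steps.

77.639659845008

∇L = (10r - 4s + 10, -4r + 2s - 10)
Step 1: at (4, 1.5), ∇L = (44, -23) → (4, 1.5) − 0.01·(44, -23) = (3.56, 1.73)
Step 2: at (3.56, 1.73), ∇L = (38.68, -20.78) → (3.56, 1.73) − 0.01·(38.68, -20.78) = (3.1732, 1.9378)
Step 3: at (3.1732, 1.9378), ∇L = (33.9808, -18.8172) → (3.1732, 1.9378) − 0.01·(33.9808, -18.8172) = (2.833392, 2.125972)
L(2.833392, 2.125972) = 77.639659845008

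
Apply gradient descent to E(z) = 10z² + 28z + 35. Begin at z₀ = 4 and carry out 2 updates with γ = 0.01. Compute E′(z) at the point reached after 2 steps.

69.12

E′(z) = 20z + 28
z₁ = 4 − 0.01·108 = 2.92
z₂ = 2.92 − 0.01·86.4 = 2.056
E′(z) at (2.056) = 69.12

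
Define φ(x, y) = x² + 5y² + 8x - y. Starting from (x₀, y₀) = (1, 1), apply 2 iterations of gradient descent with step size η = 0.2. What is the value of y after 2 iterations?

∇φ = (2x + 8, 10y - 1)
Step 1: at (1, 1), ∇φ = (10, 9) → (1, 1) − 0.2·(10, 9) = (-1, -0.8)
Step 2: at (-1, -0.8), ∇φ = (6, -9) → (-1, -0.8) − 0.2·(6, -9) = (-2.2, 1)
y = 1

1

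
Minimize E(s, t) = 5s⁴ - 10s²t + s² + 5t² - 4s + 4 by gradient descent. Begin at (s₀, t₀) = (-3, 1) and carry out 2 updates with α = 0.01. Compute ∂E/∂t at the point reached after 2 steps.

∇E = (20s³ - 20st + 2s - 4, -10s² + 10t)
(s₁, t₁) = (-3, 1) − 0.01·(-490, -80) = (1.9, 1.8)
(s₂, t₂) = (1.9, 1.8) − 0.01·(68.58, -18.1) = (1.2142, 1.981)
∂E/∂t at (1.2142, 1.981) = 5.0671836

5.0671836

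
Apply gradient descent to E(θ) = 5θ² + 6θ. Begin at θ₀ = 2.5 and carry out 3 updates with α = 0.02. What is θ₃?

E′(θ) = 10θ + 6
Step 1: E′(2.5) = 31; θ₁ = 2.5 − 0.02·31 = 1.88
Step 2: E′(1.88) = 24.8; θ₂ = 1.88 − 0.02·24.8 = 1.384
Step 3: E′(1.384) = 19.84; θ₃ = 1.384 − 0.02·19.84 = 0.9872

0.9872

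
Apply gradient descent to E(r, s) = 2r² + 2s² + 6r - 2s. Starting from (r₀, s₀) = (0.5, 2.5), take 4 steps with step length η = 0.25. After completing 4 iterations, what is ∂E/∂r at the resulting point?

∇E = (4r + 6, 4s - 2)
(r₁, s₁) = (0.5, 2.5) − 0.25·(8, 8) = (-1.5, 0.5)
(r₂, s₂) = (-1.5, 0.5) − 0.25·(0, 0) = (-1.5, 0.5)
(r₃, s₃) = (-1.5, 0.5) − 0.25·(0, 0) = (-1.5, 0.5)
(r₄, s₄) = (-1.5, 0.5) − 0.25·(0, 0) = (-1.5, 0.5)
∂E/∂r at (-1.5, 0.5) = 0

0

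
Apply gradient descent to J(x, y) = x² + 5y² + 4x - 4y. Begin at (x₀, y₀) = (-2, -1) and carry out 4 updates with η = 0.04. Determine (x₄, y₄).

(-2, 0.21856)

∇J = (2x + 4, 10y - 4)
(x₁, y₁) = (-2, -1) − 0.04·(0, -14) = (-2, -0.44)
(x₂, y₂) = (-2, -0.44) − 0.04·(0, -8.4) = (-2, -0.104)
(x₃, y₃) = (-2, -0.104) − 0.04·(0, -5.04) = (-2, 0.0976)
(x₄, y₄) = (-2, 0.0976) − 0.04·(0, -3.024) = (-2, 0.21856)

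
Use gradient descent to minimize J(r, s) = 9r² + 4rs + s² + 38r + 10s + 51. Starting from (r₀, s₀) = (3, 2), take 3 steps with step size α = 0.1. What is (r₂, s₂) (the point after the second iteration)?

∇J = (18r + 4s + 38, 4r + 2s + 10)
(r₁, s₁) = (3, 2) − 0.1·(100, 26) = (-7, -0.6)
(r₂, s₂) = (-7, -0.6) − 0.1·(-90.4, -19.2) = (2.04, 1.32)

(2.04, 1.32)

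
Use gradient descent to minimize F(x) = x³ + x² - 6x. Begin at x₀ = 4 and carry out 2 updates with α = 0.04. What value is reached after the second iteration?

1.6

F′(x) = 3x² + 2x - 6
x₁ = 4 − 0.04·50 = 2
x₂ = 2 − 0.04·10 = 1.6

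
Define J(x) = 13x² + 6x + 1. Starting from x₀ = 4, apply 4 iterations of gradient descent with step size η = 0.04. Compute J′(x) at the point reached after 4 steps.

J′(x) = 26x + 6
x₁ = 4 − 0.04·110 = -0.4
x₂ = -0.4 − 0.04·(-4.4) = -0.224
x₃ = -0.224 − 0.04·0.176 = -0.23104
x₄ = -0.23104 − 0.04·(-0.00704) = -0.2307584
J′(x) at (-0.2307584) = 0.0002816

0.0002816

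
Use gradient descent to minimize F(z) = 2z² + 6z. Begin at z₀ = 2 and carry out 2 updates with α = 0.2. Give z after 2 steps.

-1.36

F′(z) = 4z + 6
z₁ = 2 − 0.2·14 = -0.8
z₂ = -0.8 − 0.2·2.8 = -1.36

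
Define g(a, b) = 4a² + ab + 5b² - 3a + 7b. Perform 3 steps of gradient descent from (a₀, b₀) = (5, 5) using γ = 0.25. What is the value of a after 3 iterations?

∇g = (8a + b - 3, a + 10b + 7)
(a₁, b₁) = (5, 5) − 0.25·(42, 62) = (-5.5, -10.5)
(a₂, b₂) = (-5.5, -10.5) − 0.25·(-57.5, -103.5) = (8.875, 15.375)
(a₃, b₃) = (8.875, 15.375) − 0.25·(83.375, 169.625) = (-11.96875, -27.03125)
a = -11.96875

-11.96875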